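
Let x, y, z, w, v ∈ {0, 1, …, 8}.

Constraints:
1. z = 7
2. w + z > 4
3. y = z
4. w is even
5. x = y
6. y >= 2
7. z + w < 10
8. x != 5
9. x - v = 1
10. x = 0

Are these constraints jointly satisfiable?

Constraint 10 fixes x = 0 and constraint 1 fixes z = 7. Constraints 3 and 5 give x = y = z, so x = z. But 0 ≠ 7 — contradiction.

Unsatisfiable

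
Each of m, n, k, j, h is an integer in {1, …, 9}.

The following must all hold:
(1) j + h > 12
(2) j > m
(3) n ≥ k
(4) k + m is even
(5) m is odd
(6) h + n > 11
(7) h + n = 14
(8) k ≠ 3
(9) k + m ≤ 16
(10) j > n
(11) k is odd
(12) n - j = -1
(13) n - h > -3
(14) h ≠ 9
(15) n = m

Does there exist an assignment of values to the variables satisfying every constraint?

Satisfiable

Try m = 7, n = 7, k = 7, j = 8, h = 7.
Check constraint 1: j + h = 15; constraint 6: h + n = 14. The remaining constraints are straightforward to verify.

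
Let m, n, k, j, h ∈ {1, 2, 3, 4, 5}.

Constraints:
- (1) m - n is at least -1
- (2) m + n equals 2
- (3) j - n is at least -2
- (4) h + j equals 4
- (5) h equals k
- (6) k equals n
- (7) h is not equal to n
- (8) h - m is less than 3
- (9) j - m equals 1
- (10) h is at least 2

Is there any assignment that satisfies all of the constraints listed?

From constraints 5 and 6, h = k = n, so h = n. But constraint 7 says h ≠ n. Contradiction.

Unsatisfiable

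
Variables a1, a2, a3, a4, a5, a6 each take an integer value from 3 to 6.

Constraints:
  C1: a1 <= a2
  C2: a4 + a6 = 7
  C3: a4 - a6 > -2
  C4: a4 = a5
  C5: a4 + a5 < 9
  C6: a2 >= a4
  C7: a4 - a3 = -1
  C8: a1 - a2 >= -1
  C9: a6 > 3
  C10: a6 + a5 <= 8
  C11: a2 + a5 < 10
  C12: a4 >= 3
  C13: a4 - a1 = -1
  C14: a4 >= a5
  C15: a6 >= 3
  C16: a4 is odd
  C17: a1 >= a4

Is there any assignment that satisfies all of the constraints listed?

Satisfiable

Take a1 = 4, a2 = 5, a3 = 4, a4 = 3, a5 = 3, a6 = 4. Then constraint 2: a4 + a6 = 7; constraint 3: a4 - a6 = -1, and every other listed constraint is also met.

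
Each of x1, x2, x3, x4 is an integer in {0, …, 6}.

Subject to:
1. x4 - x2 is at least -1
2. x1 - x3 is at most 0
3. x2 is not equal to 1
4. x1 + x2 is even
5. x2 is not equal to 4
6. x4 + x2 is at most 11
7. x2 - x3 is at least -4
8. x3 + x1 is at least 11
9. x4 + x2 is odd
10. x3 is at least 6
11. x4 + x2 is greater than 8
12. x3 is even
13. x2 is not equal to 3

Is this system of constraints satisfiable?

Try x1 = 5, x2 = 5, x3 = 6, x4 = 6.
Check constraint 1: x4 - x2 = 1; constraint 2: x1 - x3 = -1. The remaining constraints are straightforward to verify.

Satisfiable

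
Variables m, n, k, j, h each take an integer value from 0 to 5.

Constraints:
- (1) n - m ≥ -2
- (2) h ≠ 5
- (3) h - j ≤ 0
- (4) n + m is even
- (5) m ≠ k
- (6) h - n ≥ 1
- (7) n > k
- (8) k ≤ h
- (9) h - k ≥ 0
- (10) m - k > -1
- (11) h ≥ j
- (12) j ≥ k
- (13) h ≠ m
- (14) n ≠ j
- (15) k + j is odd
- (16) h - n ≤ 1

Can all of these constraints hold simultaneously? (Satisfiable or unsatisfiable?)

Take m = 3, n = 3, k = 1, j = 4, h = 4. Then constraint 1: n - m = 0; constraint 3: h - j = 0; constraint 6: h - n = 1, and every other listed constraint is also met.

Satisfiable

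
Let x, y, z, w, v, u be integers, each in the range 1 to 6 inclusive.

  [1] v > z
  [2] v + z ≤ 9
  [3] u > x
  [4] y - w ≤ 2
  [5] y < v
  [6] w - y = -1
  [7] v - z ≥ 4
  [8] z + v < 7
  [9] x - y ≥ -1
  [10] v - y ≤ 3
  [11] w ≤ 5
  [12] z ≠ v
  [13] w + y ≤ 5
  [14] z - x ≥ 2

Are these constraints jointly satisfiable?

Constraints 7, 9, 10, and 14 give x − y ≥ -1, y − v ≥ -3, v − z ≥ 4, z − x ≥ 2.
Adding all 4 inequalities: the left sides telescope to 0, and the right sides sum to (-1) + (-3) + 4 + 2 = 2. So 0 ≥ 2, which is false.

Unsatisfiable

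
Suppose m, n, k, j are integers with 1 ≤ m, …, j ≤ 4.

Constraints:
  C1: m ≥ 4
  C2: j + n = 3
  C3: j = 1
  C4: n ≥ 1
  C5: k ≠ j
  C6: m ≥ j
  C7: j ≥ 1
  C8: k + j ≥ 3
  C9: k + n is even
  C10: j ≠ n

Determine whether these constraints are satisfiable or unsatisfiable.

Satisfiable

Setting (m, n, k, j) = (4, 2, 4, 1) satisfies everything: constraint 2: j + n = 3; constraint 8: k + j = 5, and the others follow.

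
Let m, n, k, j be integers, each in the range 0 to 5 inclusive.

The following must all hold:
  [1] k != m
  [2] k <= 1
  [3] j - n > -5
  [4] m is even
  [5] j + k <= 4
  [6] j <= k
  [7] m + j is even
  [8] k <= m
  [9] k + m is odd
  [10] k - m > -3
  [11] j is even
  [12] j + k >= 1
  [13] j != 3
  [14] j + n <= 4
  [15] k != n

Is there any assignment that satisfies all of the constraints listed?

Satisfiable

Setting (m, n, k, j) = (2, 2, 1, 0) satisfies everything: constraint 3: j - n = -2; constraint 5: j + k = 1; constraint 10: k - m = -1, and the others follow.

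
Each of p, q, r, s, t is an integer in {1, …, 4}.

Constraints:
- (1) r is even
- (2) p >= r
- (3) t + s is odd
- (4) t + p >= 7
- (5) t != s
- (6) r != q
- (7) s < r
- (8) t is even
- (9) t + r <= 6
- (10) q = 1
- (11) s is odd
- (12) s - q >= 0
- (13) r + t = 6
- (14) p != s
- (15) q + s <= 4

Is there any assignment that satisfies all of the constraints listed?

Satisfiable

Try p = 3, q = 1, r = 2, s = 1, t = 4.
Check constraint 4: t + p = 7; constraint 9: t + r = 6. The remaining constraints are straightforward to verify.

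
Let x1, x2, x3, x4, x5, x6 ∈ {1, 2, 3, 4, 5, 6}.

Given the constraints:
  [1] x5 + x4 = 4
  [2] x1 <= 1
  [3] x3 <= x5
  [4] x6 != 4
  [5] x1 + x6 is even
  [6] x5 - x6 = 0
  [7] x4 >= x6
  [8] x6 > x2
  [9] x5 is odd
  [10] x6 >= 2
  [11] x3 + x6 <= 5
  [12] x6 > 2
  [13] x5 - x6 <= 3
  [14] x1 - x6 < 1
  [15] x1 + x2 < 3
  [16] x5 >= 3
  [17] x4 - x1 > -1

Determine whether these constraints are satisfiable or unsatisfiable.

From constraint 16: x5 ≥ 3. From constraints 7 and 10: x4 ≥ x6 ≥ 2. Hence x5 + x4 ≥ 5. But constraint 1 requires x5 + x4 = 4, and 4 < 5. Contradiction.

Unsatisfiable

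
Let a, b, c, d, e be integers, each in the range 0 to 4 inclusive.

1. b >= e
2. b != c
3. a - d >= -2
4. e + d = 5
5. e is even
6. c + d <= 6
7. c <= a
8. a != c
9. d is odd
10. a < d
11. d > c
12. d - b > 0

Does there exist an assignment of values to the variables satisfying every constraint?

Satisfiable

The assignment a = 2, b = 2, c = 1, d = 3, e = 2 works:
  constraint 3 holds since a - d = -1.
  constraint 4 holds since e + d = 5.
The rest check out directly.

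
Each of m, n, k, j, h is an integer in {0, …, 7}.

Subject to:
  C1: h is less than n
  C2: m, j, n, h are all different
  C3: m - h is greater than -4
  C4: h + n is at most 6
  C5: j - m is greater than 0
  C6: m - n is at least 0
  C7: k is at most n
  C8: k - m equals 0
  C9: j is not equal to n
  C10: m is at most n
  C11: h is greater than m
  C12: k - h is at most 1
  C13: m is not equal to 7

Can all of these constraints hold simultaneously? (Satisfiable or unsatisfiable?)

Constraints 1, 6, and 11 give n ≤ m, m < h, h < n. Chaining: n ≤ m < h < n, which forces n < n — impossible.

Unsatisfiable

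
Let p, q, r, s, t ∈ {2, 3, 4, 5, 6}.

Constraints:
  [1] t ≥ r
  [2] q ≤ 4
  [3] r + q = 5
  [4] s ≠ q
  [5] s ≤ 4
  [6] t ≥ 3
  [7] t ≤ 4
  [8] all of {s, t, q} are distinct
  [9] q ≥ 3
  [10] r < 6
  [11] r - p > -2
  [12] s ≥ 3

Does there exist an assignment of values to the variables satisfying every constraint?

Constraints 2, 5, 6, 7, 9, and 12 confine each of s, t, q to the 2 values {3, 4}.
Constraint 8 requires all 3 of them to be distinct, but only 2 values are available — impossible by the pigeonhole principle.

Unsatisfiable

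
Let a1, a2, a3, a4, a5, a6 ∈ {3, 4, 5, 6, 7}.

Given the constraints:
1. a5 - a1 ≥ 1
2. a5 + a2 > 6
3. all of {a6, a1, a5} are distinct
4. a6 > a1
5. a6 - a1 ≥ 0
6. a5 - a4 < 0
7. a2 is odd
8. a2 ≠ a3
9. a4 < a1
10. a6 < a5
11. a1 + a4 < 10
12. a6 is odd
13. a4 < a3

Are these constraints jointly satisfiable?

Unsatisfiable

Constraints 4, 6, 9, and 10 give a5 < a4, a4 < a1, a1 < a6, a6 < a5. Chaining: a5 < a4 < a1 < a6 < a5, which forces a5 < a5 — impossible.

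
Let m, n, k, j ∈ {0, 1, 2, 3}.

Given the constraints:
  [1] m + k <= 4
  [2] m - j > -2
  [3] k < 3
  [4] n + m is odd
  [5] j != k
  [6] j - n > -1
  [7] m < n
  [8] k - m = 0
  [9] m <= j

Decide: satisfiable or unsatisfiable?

Satisfiable

The assignment m = 2, n = 3, k = 2, j = 3 works:
  constraint 1 holds since m + k = 4.
  constraint 2 holds since m - j = -1.
  constraint 6 holds since j - n = 0.
The rest check out directly.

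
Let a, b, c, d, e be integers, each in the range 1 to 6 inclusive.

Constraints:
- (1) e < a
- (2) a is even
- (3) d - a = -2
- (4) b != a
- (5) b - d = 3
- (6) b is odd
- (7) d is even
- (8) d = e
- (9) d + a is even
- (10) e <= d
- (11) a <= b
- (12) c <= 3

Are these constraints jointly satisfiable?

Satisfiable

One satisfying assignment is a = 4, b = 5, c = 1, d = 2, e = 2.
For the less obvious constraints — constraint 3: d - a = -2; constraint 5: b - d = 3 — and the others hold by inspection.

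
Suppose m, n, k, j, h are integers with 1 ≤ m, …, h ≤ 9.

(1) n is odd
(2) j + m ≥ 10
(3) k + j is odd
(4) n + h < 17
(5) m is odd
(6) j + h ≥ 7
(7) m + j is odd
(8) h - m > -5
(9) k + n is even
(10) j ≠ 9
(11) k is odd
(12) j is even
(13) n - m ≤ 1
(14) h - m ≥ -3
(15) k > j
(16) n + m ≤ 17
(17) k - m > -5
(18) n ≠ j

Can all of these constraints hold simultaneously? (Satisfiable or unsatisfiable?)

One satisfying assignment is m = 9, n = 7, k = 5, j = 2, h = 7.
For the less obvious constraints — constraint 2: j + m = 11; constraint 4: n + h = 14; constraint 6: j + h = 9 — and the others hold by inspection.

Satisfiable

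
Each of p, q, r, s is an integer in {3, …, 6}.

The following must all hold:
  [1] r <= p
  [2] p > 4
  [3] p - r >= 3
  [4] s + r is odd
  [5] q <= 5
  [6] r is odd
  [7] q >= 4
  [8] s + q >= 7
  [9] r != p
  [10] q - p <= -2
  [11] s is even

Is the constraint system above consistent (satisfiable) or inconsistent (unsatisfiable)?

Satisfiable

Setting (p, q, r, s) = (6, 4, 3, 6) satisfies everything: constraint 3: p - r = 3; constraint 8: s + q = 10; constraint 10: q - p = -2, and the others follow.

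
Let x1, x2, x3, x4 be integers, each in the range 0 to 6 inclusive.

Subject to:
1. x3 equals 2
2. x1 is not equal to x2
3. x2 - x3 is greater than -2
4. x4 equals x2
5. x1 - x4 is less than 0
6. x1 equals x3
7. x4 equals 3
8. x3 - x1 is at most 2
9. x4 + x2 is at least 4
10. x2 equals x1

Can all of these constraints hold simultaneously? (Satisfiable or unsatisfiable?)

Unsatisfiable

Constraint 7 fixes x4 = 3 and constraint 1 fixes x3 = 2. Constraints 4, 6, and 10 give x4 = x2 = x1 = x3, so x4 = x3. But 3 ≠ 2 — contradiction.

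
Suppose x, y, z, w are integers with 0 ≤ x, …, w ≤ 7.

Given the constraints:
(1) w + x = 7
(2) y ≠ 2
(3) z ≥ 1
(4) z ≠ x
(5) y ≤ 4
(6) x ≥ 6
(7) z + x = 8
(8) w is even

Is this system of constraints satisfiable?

The assignment x = 7, y = 1, z = 1, w = 0 works:
  constraint 1 holds since w + x = 7.
  constraint 7 holds since z + x = 8.
The rest check out directly.

Satisfiable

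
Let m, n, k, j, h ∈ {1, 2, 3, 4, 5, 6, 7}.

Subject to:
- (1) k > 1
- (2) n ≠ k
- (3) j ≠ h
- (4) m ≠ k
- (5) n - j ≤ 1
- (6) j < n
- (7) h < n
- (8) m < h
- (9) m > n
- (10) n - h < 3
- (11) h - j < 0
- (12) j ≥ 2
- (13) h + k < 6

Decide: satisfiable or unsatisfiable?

Unsatisfiable

Constraints 6, 8, 9, and 11 give n < m, m < h, h < j, j < n. Chaining: n < m < h < j < n, which forces n < n — impossible.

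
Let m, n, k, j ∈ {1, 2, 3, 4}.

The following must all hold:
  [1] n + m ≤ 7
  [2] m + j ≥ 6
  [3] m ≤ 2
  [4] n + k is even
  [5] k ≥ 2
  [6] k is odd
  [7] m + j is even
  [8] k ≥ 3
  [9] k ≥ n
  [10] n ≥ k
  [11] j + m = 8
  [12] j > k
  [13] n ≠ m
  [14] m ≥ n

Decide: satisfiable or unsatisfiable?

From constraints 8 and 10: n ≥ k and k ≥ 3, so n ≥ 3. From constraints 3 and 14: n ≤ m and m ≤ 2, so n ≤ 2. But 2 < 3, so no value of n works.

Unsatisfiable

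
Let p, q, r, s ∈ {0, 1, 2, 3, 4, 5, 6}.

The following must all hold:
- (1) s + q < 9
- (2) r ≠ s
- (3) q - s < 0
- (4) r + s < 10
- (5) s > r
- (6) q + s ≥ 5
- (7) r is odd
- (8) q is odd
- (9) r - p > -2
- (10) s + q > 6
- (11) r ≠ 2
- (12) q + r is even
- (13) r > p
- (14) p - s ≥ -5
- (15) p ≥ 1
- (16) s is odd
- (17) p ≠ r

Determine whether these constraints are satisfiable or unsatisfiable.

Satisfiable

The assignment p = 2, q = 3, r = 3, s = 5 works:
  constraint 1 holds since s + q = 8.
  constraint 3 holds since q - s = -2.
  constraint 4 holds since r + s = 8.
The rest check out directly.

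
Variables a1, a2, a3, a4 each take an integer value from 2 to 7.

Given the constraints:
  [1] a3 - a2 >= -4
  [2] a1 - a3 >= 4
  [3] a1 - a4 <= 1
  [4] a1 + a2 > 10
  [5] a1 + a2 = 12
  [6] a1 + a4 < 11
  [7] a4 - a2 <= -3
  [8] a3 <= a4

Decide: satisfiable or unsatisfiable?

Unsatisfiable

Constraints 1, 2, 3, and 7 give a4 − a1 ≥ -1, a1 − a3 ≥ 4, a3 − a2 ≥ -4, a2 − a4 ≥ 3.
Adding all 4 inequalities: the left sides telescope to 0, and the right sides sum to (-1) + 4 + (-4) + 3 = 2. So 0 ≥ 2, which is false.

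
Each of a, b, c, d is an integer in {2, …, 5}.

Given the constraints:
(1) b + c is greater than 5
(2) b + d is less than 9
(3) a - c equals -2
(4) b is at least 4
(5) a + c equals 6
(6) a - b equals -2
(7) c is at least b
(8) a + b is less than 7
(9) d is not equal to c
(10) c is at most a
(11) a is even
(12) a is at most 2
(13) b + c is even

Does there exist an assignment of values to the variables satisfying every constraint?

Unsatisfiable

From constraints 4 and 7: c ≥ b and b ≥ 4, so c ≥ 4. From constraints 10 and 12: c ≤ a and a ≤ 2, so c ≤ 2. But 2 < 4, so no value of c works.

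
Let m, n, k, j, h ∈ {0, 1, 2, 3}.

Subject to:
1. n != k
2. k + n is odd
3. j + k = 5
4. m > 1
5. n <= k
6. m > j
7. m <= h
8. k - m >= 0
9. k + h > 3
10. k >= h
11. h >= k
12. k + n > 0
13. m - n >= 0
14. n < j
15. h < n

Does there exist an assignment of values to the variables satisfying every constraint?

Constraints 6, 8, 11, 14, and 15 give n < j, j < m, m ≤ k, k ≤ h, h < n. Chaining: n < j < m ≤ k ≤ h < n, which forces n < n — impossible.

Unsatisfiable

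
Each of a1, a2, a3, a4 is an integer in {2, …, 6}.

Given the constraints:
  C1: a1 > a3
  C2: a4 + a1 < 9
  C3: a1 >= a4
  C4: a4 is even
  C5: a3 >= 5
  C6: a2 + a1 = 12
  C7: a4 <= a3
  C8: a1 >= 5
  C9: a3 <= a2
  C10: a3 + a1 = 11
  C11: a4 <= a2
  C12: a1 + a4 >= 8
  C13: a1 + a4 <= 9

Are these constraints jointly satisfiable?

Satisfiable

Try a1 = 6, a2 = 6, a3 = 5, a4 = 2.
Check constraint 2: a4 + a1 = 8; constraint 6: a2 + a1 = 12. The remaining constraints are straightforward to verify.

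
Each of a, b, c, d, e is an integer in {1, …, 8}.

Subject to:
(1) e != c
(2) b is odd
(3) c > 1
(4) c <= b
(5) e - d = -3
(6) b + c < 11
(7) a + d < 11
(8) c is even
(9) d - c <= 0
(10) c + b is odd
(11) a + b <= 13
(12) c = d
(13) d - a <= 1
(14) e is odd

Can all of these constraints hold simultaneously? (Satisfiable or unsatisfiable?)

Satisfiable

The assignment a = 5, b = 5, c = 4, d = 4, e = 1 works:
  constraint 5 holds since e - d = -3.
  constraint 6 holds since b + c = 9.
  constraint 7 holds since a + d = 9.
The rest check out directly.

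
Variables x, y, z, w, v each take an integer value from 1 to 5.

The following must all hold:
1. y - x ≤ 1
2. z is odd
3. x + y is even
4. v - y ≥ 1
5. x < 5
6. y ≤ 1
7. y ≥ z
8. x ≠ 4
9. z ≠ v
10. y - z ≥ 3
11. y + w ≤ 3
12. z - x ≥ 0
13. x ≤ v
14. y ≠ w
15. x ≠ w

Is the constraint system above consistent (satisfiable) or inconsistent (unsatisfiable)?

Unsatisfiable

Constraints 1, 10, and 12 give x − y ≥ -1, y − z ≥ 3, z − x ≥ 0.
Adding all 3 inequalities: the left sides telescope to 0, and the right sides sum to (-1) + 3 + 0 = 2. So 0 ≥ 2, which is false.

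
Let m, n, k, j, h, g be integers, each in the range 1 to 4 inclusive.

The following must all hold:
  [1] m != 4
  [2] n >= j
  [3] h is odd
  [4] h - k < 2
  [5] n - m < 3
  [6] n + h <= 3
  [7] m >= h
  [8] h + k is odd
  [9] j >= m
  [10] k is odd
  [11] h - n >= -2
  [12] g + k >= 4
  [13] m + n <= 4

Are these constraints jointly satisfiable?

Constraint 3 makes h odd and constraint 10 makes k odd, so h + k must be even. Constraint 8 says h + k is odd — contradiction.

Unsatisfiable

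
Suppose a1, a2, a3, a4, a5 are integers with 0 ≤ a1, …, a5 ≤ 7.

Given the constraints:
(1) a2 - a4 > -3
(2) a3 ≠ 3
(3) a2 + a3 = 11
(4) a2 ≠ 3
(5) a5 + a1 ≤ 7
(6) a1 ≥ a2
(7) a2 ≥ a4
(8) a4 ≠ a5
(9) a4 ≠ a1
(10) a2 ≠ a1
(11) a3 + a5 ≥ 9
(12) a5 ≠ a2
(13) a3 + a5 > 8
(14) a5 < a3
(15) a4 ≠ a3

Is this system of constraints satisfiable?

Satisfiable

Setting (a1, a2, a3, a4, a5) = (5, 4, 7, 4, 2) satisfies everything: constraint 1: a2 - a4 = 0; constraint 3: a2 + a3 = 11; constraint 5: a5 + a1 = 7, and the others follow.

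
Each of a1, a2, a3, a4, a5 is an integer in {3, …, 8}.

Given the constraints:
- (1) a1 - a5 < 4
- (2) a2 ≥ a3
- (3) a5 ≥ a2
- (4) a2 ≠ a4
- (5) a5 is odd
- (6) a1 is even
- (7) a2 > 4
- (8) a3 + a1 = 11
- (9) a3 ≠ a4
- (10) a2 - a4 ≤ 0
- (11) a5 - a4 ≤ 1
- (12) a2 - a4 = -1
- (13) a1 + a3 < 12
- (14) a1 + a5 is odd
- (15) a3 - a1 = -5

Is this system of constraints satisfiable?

Try a1 = 8, a2 = 5, a3 = 3, a4 = 6, a5 = 5.
Check constraint 1: a1 - a5 = 3; constraint 8: a3 + a1 = 11; constraint 10: a2 - a4 = -1. The remaining constraints are straightforward to verify.

Satisfiable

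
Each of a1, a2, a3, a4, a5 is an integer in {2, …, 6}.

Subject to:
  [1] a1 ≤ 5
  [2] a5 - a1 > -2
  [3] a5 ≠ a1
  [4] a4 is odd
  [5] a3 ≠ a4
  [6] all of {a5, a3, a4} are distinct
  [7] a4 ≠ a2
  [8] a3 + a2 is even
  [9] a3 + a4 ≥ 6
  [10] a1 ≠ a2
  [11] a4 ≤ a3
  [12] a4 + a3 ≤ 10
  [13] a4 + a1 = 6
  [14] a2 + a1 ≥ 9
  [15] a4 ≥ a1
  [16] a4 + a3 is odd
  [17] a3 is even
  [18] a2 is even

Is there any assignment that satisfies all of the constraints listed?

Satisfiable

The assignment a1 = 3, a2 = 6, a3 = 6, a4 = 3, a5 = 2 works:
  constraint 2 holds since a5 - a1 = -1.
  constraint 9 holds since a3 + a4 = 9.
The rest check out directly.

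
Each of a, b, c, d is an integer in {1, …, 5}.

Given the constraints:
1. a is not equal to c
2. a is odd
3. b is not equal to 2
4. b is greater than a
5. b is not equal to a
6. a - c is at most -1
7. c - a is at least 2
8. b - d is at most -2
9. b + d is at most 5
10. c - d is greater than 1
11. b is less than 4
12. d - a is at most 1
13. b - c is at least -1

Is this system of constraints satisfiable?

Constraints 7, 8, 12, and 13 give d − b ≥ 2, b − c ≥ -1, c − a ≥ 2, a − d ≥ -1.
Adding all 4 inequalities: the left sides telescope to 0, and the right sides sum to 2 + (-1) + 2 + (-1) = 2. So 0 ≥ 2, which is false.

Unsatisfiable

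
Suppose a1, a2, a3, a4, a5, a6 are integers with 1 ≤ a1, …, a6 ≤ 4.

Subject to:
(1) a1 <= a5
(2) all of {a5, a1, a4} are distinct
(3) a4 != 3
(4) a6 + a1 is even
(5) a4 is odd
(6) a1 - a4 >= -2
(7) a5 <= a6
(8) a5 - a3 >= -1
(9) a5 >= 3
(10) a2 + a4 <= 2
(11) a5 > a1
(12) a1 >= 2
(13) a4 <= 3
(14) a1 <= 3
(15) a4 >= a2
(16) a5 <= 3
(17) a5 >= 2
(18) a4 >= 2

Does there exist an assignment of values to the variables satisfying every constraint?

Unsatisfiable

Constraints 12, 13, 14, 16, 17, and 18 confine each of a5, a1, a4 to the 2 values {2, 3}.
Constraint 2 requires all 3 of them to be distinct, but only 2 values are available — impossible by the pigeonhole principle.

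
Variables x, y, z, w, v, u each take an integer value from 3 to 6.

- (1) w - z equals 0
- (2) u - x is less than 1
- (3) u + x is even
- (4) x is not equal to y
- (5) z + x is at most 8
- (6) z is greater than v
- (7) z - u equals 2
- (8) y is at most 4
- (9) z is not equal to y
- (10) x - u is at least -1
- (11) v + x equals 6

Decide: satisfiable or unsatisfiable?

Satisfiable

Take x = 3, y = 4, z = 5, w = 5, v = 3, u = 3. Then constraint 1: w - z = 0; constraint 2: u - x = 0; constraint 5: z + x = 8, and every other listed constraint is also met.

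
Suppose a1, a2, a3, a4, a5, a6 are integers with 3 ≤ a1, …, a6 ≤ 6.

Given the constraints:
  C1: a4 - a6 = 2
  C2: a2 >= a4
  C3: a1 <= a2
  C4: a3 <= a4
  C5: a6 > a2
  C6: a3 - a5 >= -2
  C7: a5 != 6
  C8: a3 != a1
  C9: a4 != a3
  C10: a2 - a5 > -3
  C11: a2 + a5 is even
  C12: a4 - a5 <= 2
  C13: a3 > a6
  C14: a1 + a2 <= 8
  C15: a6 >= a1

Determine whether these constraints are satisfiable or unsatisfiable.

Constraints 2, 4, 5, and 13 give a4 ≤ a2, a2 < a6, a6 < a3, a3 ≤ a4. Chaining: a4 ≤ a2 < a6 < a3 ≤ a4, which forces a4 < a4 — impossible.

Unsatisfiable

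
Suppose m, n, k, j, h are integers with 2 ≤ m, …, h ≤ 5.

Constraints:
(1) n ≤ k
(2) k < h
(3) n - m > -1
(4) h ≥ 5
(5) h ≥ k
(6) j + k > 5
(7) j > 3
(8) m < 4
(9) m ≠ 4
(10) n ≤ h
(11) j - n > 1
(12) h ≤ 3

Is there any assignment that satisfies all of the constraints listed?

From constraint 4: h ≥ 5. From constraint 12: h ≤ 3. But 3 < 5, so no value of h works.

Unsatisfiable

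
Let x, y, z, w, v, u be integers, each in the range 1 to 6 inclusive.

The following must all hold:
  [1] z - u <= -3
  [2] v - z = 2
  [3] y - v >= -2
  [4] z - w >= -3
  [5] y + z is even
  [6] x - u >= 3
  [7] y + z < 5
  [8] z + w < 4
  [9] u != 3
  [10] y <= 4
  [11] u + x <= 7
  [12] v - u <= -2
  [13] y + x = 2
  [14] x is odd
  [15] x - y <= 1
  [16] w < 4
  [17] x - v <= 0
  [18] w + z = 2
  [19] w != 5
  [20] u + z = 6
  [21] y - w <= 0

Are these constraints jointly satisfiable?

Unsatisfiable

Constraints 1, 3, 4, 6, 17, and 21 give w − y ≥ 0, y − v ≥ -2, v − x ≥ 0, x − u ≥ 3, u − z ≥ 3, z − w ≥ -3.
Adding all 6 inequalities: the left sides telescope to 0, and the right sides sum to 0 + (-2) + 0 + 3 + 3 + (-3) = 1. So 0 ≥ 1, which is false.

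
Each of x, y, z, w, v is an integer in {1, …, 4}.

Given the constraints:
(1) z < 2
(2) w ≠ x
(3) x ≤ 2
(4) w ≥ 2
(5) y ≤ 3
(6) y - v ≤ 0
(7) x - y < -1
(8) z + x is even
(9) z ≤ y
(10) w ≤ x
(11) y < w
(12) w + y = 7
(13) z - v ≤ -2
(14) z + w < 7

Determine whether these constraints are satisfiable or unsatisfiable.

Unsatisfiable

From constraints 3 and 10: w ≤ x ≤ 2. From constraint 5: y ≤ 3. Hence w + y ≤ 5. But constraint 12 requires w + y = 7, and 7 > 5. Contradiction.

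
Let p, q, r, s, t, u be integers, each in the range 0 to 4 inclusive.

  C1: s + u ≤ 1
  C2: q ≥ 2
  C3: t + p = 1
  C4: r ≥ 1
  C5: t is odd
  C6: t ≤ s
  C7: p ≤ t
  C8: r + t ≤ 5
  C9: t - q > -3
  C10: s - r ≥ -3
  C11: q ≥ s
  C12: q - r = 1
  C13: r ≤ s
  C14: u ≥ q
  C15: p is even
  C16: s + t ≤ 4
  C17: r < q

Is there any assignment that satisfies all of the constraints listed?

Unsatisfiable

From constraints 4 and 13: s ≥ r ≥ 1. From constraints 2 and 14: u ≥ q ≥ 2. Hence s + u ≥ 3. But constraint 1 requires s + u ≤ 1, and 1 < 3. Contradiction.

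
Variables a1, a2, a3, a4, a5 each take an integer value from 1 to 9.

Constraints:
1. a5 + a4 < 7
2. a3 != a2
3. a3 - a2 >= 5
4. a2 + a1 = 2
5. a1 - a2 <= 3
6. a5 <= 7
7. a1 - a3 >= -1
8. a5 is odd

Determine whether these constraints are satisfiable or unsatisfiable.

Unsatisfiable

Constraints 3, 5, and 7 give a2 − a1 ≥ -3, a1 − a3 ≥ -1, a3 − a2 ≥ 5.
Adding all 3 inequalities: the left sides telescope to 0, and the right sides sum to (-3) + (-1) + 5 = 1. So 0 ≥ 1, which is false.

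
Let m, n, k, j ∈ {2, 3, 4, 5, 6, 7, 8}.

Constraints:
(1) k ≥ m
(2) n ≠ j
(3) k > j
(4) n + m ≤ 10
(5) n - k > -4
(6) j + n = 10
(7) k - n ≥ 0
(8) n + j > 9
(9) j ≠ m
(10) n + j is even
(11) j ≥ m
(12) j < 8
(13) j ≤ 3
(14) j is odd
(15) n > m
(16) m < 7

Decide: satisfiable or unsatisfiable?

Take m = 2, n = 7, k = 8, j = 3. Then constraint 4: n + m = 9; constraint 5: n - k = -1, and every other listed constraint is also met.

Satisfiable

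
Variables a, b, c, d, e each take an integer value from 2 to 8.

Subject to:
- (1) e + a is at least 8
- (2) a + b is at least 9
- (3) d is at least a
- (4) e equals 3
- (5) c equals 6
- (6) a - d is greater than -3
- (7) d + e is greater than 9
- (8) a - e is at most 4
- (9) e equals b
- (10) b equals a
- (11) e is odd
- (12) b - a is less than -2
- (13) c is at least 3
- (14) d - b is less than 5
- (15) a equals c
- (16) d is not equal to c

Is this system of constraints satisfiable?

Constraint 4 fixes e = 3 and constraint 5 fixes c = 6. Constraints 9, 10, and 15 give e = b = a = c, so e = c. But 3 ≠ 6 — contradiction.

Unsatisfiable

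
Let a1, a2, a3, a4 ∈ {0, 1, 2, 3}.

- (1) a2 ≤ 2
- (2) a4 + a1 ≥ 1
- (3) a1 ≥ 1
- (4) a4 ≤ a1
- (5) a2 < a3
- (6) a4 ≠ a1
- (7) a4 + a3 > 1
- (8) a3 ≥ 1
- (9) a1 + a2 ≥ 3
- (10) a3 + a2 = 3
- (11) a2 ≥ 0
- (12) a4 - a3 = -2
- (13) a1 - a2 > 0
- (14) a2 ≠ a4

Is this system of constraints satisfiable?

Satisfiable

The assignment a1 = 3, a2 = 1, a3 = 2, a4 = 0 works:
  constraint 2 holds since a4 + a1 = 3.
  constraint 7 holds since a4 + a3 = 2.
  constraint 9 holds since a1 + a2 = 4.
The rest check out directly.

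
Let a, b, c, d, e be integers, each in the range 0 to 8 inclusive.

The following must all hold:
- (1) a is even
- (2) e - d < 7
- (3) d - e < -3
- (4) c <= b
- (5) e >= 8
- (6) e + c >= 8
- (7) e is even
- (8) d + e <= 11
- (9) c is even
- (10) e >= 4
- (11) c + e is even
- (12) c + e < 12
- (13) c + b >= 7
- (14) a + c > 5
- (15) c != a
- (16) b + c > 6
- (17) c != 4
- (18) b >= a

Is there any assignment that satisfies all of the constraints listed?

One satisfying assignment is a = 6, b = 6, c = 2, d = 2, e = 8.
For the less obvious constraints — constraint 2: e - d = 6; constraint 3: d - e = -6; constraint 6: e + c = 10 — and the others hold by inspection.

Satisfiable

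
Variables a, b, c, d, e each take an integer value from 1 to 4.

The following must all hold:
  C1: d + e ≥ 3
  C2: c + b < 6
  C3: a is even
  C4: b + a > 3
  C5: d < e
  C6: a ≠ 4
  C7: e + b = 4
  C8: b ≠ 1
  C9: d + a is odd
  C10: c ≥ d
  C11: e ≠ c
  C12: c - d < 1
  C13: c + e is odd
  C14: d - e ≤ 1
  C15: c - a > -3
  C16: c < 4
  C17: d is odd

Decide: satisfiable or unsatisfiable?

Satisfiable

Try a = 2, b = 2, c = 1, d = 1, e = 2.
Check constraint 1: d + e = 3; constraint 2: c + b = 3. The remaining constraints are straightforward to verify.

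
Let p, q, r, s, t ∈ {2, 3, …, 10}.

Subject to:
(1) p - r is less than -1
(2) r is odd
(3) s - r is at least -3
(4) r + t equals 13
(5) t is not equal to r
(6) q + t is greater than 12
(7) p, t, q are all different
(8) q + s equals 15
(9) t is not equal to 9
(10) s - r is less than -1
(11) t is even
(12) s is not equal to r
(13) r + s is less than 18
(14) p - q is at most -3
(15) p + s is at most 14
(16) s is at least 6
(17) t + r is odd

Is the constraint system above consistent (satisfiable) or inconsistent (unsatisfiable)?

Satisfiable

Try p = 6, q = 9, r = 9, s = 6, t = 4.
Check constraint 1: p - r = -3; constraint 3: s - r = -3. The remaining constraints are straightforward to verify.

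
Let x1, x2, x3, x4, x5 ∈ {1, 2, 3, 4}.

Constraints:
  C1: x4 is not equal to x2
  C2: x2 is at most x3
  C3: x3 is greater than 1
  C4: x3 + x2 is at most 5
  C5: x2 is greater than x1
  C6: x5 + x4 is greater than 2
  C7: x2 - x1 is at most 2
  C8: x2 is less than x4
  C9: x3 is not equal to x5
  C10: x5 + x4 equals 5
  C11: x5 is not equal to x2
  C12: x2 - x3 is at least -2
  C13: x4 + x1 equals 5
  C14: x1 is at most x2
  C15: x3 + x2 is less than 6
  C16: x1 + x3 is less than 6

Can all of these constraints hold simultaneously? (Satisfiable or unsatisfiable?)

Try x1 = 1, x2 = 2, x3 = 3, x4 = 4, x5 = 1.
Check constraint 4: x3 + x2 = 5; constraint 6: x5 + x4 = 5; constraint 7: x2 - x1 = 1. The remaining constraints are straightforward to verify.

Satisfiable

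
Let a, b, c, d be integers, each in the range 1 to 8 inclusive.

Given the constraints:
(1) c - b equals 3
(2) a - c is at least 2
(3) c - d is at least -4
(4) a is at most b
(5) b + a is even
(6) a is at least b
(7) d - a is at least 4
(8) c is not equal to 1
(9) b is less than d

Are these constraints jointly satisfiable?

Unsatisfiable

Constraints 2, 3, and 7 give a − c ≥ 2, c − d ≥ -4, d − a ≥ 4.
Adding all 3 inequalities: the left sides telescope to 0, and the right sides sum to 2 + (-4) + 4 = 2. So 0 ≥ 2, which is false.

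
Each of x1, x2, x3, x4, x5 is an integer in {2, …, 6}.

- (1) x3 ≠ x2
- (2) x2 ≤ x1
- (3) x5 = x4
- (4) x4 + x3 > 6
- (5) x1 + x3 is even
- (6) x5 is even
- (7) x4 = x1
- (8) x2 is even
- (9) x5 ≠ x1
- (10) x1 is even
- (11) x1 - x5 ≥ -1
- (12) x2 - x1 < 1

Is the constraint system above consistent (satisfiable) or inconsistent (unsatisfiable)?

From constraints 3 and 7, x5 = x4 = x1, so x5 = x1. But constraint 9 says x5 ≠ x1. Contradiction.

Unsatisfiable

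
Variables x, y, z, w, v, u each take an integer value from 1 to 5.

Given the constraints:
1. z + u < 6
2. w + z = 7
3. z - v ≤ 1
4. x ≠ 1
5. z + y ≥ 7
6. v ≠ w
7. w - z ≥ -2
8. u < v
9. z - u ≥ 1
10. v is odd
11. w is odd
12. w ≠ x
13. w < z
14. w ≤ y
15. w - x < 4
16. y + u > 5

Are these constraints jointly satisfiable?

Satisfiable

Setting (x, y, z, w, v, u) = (2, 5, 4, 3, 5, 1) satisfies everything: constraint 1: z + u = 5; constraint 2: w + z = 7; constraint 3: z - v = -1, and the others follow.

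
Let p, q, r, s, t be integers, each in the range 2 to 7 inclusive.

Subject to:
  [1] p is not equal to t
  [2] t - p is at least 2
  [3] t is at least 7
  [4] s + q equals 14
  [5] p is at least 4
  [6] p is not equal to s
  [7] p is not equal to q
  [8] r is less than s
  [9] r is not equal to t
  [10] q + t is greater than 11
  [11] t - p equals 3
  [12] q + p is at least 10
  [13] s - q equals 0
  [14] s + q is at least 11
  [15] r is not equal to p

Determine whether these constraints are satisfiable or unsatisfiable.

Satisfiable

Try p = 4, q = 7, r = 3, s = 7, t = 7.
Check constraint 2: t - p = 3; constraint 4: s + q = 14; constraint 10: q + t = 14. The remaining constraints are straightforward to verify.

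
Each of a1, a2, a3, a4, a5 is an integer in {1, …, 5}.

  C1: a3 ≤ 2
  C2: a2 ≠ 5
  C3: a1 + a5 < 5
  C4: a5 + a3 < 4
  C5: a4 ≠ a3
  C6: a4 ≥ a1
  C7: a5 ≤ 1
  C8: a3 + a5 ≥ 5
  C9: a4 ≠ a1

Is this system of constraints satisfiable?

Unsatisfiable

From constraint 1: a3 ≤ 2. From constraint 7: a5 ≤ 1. Hence a3 + a5 ≤ 3. But constraint 8 requires a3 + a5 ≥ 5, and 5 > 3. Contradiction.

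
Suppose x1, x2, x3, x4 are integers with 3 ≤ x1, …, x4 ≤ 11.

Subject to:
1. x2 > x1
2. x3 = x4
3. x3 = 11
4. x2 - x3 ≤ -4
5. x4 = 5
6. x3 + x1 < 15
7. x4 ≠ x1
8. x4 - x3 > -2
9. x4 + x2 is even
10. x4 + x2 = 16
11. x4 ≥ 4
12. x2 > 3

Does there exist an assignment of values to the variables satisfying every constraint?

Constraint 3 fixes x3 = 11 and constraint 5 fixes x4 = 5, but constraint 2 requires x3 = x4. Since 11 ≠ 5, contradiction.

Unsatisfiable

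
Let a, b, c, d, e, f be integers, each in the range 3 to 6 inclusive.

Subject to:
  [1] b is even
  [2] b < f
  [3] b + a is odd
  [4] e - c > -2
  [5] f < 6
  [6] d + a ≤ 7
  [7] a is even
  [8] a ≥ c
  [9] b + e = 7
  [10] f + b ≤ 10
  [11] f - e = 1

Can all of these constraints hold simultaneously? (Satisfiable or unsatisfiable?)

Unsatisfiable

Constraint 1 makes b even and constraint 7 makes a even, so b + a must be even. Constraint 3 says b + a is odd — contradiction.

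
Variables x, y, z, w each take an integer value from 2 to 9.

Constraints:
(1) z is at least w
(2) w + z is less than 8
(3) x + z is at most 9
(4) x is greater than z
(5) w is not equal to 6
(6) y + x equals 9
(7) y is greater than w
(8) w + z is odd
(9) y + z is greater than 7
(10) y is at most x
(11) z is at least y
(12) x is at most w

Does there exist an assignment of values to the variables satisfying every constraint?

Unsatisfiable

Constraints 4, 7, 11, and 12 give z < x, x ≤ w, w < y, y ≤ z. Chaining: z < x ≤ w < y ≤ z, which forces z < z — impossible.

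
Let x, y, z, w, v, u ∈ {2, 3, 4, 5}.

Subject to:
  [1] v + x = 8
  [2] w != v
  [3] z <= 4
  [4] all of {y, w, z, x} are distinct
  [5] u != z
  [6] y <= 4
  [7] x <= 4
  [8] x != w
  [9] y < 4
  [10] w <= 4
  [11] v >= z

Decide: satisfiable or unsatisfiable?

Constraints 3, 6, 7, and 10 confine each of y, w, z, x to the 3 values {2, …, 4} (the domain already gives each ≥ 2).
Constraint 4 requires all 4 of them to be distinct, but only 3 values are available — impossible by the pigeonhole principle.

Unsatisfiable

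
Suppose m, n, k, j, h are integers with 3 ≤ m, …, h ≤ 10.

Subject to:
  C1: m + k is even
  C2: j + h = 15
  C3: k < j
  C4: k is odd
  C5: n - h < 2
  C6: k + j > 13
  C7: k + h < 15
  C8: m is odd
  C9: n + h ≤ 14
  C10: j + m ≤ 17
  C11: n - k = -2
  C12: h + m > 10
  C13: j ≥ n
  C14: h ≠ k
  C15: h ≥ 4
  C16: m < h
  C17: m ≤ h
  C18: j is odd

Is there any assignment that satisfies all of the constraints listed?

Satisfiable

Take m = 5, n = 5, k = 7, j = 9, h = 6. Then constraint 2: j + h = 15; constraint 5: n - h = -1, and every other listed constraint is also met.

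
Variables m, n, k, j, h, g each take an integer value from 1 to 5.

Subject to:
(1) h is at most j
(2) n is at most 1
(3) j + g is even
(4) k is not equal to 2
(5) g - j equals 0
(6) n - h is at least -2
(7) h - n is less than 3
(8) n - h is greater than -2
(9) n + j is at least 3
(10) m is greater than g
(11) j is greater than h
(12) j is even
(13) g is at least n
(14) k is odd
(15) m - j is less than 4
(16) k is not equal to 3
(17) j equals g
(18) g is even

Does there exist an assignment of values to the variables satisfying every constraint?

Satisfiable

Try m = 3, n = 1, k = 1, j = 2, h = 1, g = 2.
Check constraint 5: g - j = 0; constraint 6: n - h = 0; constraint 7: h - n = 0. The remaining constraints are straightforward to verify.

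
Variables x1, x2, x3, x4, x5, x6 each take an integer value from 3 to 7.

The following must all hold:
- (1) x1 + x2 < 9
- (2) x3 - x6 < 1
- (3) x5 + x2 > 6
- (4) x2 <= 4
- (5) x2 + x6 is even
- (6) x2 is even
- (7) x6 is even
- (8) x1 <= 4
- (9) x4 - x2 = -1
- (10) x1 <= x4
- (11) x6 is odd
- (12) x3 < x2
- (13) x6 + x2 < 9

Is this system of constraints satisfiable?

Unsatisfiable

Constraint 6 makes x2 even and constraint 11 makes x6 odd, so x2 + x6 must be odd. Constraint 5 says x2 + x6 is even — contradiction.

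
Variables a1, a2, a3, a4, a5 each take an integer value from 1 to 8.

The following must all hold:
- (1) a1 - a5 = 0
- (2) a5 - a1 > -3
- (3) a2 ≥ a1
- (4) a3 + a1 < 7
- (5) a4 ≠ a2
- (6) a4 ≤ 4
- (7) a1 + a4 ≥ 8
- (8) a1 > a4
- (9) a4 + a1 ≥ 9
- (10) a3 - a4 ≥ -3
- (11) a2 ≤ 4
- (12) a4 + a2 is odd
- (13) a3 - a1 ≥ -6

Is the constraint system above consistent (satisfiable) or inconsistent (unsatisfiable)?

Unsatisfiable

From constraint 6: a4 ≤ 4. From constraints 3 and 11: a1 ≤ a2 ≤ 4. Hence a4 + a1 ≤ 8. But constraint 9 requires a4 + a1 ≥ 9, and 9 > 8. Contradiction.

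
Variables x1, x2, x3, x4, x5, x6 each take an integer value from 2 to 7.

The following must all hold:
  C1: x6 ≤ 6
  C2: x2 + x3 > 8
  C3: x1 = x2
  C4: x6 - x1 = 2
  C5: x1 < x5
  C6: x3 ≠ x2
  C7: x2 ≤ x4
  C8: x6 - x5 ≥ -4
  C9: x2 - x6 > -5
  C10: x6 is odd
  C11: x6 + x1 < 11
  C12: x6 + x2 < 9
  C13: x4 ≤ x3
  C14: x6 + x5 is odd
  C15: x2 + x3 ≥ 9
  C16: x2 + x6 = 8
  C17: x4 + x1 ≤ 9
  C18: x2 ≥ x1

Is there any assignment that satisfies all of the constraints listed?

Satisfiable

Take x1 = 3, x2 = 3, x3 = 7, x4 = 5, x5 = 6, x6 = 5. Then constraint 2: x2 + x3 = 10; constraint 4: x6 - x1 = 2; constraint 8: x6 - x5 = -1, and every other listed constraint is also met.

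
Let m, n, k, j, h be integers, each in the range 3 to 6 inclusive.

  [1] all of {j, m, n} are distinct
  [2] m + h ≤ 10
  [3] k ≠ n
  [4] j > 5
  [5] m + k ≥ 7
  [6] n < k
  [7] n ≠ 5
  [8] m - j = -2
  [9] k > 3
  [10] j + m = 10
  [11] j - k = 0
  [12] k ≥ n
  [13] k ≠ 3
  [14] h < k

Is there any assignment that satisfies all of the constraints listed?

Take m = 4, n = 3, k = 6, j = 6, h = 3. Then constraint 2: m + h = 7; constraint 5: m + k = 10; constraint 8: m - j = -2, and every other listed constraint is also met.

Satisfiable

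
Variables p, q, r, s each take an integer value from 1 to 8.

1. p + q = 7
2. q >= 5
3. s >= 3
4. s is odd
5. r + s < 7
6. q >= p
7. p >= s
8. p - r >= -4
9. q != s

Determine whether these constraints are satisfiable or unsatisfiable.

Unsatisfiable

From constraints 3 and 7: p ≥ s ≥ 3. From constraint 2: q ≥ 5. Hence p + q ≥ 8. But constraint 1 requires p + q = 7, and 7 < 8. Contradiction.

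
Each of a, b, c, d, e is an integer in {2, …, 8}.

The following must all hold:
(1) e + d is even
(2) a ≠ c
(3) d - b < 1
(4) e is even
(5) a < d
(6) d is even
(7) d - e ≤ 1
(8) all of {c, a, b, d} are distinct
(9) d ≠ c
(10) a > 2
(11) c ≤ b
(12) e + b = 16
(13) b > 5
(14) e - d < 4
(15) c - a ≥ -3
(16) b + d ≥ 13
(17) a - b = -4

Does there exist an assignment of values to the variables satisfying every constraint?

Satisfiable

The assignment a = 4, b = 8, c = 2, d = 6, e = 8 works:
  constraint 3 holds since d - b = -2.
  constraint 7 holds since d - e = -2.
  constraint 12 holds since e + b = 16.
The rest check out directly.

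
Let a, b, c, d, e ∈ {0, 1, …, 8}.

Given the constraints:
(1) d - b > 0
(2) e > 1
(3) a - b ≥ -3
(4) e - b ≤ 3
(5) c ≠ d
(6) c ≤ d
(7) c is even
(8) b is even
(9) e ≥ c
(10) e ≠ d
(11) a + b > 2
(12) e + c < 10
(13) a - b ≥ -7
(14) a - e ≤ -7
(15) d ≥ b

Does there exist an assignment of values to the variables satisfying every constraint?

Unsatisfiable

Constraints 3, 4, and 14 give a − b ≥ -3, b − e ≥ -3, e − a ≥ 7.
Adding all 3 inequalities: the left sides telescope to 0, and the right sides sum to (-3) + (-3) + 7 = 1. So 0 ≥ 1, which is false.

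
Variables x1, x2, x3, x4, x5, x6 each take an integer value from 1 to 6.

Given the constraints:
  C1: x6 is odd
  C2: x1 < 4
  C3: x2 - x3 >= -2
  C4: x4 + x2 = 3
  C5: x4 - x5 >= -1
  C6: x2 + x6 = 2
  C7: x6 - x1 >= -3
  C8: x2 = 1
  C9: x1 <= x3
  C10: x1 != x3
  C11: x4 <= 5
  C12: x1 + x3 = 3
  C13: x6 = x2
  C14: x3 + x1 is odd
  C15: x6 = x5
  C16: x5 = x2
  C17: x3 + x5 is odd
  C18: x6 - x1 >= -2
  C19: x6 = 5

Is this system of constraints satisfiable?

Unsatisfiable

Constraint 19 fixes x6 = 5 and constraint 8 fixes x2 = 1. Constraints 15 and 16 give x6 = x5 = x2, so x6 = x2. But 5 ≠ 1 — contradiction.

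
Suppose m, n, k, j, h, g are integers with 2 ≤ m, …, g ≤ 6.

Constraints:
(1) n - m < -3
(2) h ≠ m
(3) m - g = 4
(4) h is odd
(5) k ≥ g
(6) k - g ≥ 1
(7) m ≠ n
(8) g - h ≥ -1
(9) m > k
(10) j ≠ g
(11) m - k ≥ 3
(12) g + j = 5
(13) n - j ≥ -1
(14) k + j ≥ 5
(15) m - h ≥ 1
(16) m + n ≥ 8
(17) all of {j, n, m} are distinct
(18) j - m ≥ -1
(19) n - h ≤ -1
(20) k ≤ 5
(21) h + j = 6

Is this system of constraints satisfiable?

Constraints 6, 8, 11, 13, 18, and 19 give h − n ≥ 1, n − j ≥ -1, j − m ≥ -1, m − k ≥ 3, k − g ≥ 1, g − h ≥ -1.
Adding all 6 inequalities: the left sides telescope to 0, and the right sides sum to 1 + (-1) + (-1) + 3 + 1 + (-1) = 2. So 0 ≥ 2, which is false.

Unsatisfiable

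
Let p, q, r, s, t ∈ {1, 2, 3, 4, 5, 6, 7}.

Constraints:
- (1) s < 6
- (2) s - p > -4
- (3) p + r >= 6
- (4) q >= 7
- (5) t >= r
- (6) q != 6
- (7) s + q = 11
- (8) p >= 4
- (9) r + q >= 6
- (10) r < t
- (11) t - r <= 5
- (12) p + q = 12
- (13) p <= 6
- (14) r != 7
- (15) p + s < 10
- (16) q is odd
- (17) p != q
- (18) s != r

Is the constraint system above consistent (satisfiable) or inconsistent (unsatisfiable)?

Take p = 5, q = 7, r = 1, s = 4, t = 6. Then constraint 2: s - p = -1; constraint 3: p + r = 6, and every other listed constraint is also met.

Satisfiable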